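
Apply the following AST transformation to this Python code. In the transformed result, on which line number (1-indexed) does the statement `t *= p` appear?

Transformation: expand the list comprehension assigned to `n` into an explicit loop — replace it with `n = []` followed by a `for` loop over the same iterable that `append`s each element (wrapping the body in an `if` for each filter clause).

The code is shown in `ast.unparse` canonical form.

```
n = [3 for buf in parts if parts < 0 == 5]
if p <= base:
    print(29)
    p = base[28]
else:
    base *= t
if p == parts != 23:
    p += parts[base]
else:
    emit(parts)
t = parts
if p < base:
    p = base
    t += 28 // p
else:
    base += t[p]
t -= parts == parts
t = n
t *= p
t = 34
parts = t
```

Transformed code:
n = []
for buf in parts:
    if parts < 0 == 5:
        n.append(3)
if p <= base:
    print(29)
    p = base[28]
else:
    base *= t
if p == parts != 23:
    p += parts[base]
else:
    emit(parts)
t = parts
if p < base:
    p = base
    t += 28 // p
else:
    base += t[p]
t -= parts == parts
t = n
t *= p
t = 34
parts = t

22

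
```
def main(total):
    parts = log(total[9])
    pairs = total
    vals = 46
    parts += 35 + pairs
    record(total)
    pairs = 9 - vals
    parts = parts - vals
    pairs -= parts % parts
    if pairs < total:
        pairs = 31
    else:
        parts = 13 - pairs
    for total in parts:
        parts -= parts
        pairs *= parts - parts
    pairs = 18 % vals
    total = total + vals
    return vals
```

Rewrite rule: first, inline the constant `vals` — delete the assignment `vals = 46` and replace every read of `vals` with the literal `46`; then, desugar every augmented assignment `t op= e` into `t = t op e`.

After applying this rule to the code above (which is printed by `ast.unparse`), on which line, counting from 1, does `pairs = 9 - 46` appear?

6

Transformed code:
def main(total):
    parts = log(total[9])
    pairs = total
    parts = parts + (35 + pairs)
    record(total)
    pairs = 9 - 46
    parts = parts - 46
    pairs = pairs - parts % parts
    if pairs < total:
        pairs = 31
    else:
        parts = 13 - pairs
    for total in parts:
        parts = parts - parts
        pairs = pairs * (parts - parts)
    pairs = 18 % 46
    total = total + 46
    return 46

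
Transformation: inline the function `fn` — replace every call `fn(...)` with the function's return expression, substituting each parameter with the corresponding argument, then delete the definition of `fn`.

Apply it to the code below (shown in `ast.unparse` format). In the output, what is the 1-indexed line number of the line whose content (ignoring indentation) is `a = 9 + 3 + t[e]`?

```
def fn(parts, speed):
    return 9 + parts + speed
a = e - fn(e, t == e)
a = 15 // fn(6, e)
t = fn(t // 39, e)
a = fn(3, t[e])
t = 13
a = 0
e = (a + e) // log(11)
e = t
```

4

Transformed code:
a = e - (9 + e + (t == e))
a = 15 // (9 + 6 + e)
t = 9 + t // 39 + e
a = 9 + 3 + t[e]
t = 13
a = 0
e = (a + e) // log(11)
e = t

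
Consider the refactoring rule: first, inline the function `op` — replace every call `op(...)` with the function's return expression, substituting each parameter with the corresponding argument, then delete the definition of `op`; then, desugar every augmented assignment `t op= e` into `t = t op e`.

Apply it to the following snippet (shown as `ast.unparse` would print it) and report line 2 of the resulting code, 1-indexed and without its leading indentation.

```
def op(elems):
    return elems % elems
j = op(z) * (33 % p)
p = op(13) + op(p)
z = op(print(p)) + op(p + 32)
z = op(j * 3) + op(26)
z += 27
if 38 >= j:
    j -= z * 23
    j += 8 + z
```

p = 13 % 13 + p % p

Transformed code:
j = z % z * (33 % p)
p = 13 % 13 + p % p
z = print(p) % print(p) + (p + 32) % (p + 32)
z = j * 3 % (j * 3) + 26 % 26
z = z + 27
if 38 >= j:
    j = j - z * 23
    j = j + (8 + z)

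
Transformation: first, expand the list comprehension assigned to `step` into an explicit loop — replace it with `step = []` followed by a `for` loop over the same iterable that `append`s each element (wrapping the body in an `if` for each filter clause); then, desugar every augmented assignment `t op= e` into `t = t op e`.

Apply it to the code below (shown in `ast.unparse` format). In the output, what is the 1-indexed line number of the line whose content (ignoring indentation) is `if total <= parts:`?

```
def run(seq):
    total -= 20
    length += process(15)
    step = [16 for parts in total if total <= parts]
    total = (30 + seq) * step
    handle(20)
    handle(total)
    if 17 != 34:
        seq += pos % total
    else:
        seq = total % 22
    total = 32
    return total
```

6

Transformed code:
def run(seq):
    total = total - 20
    length = length + process(15)
    step = []
    for parts in total:
        if total <= parts:
            step.append(16)
    total = (30 + seq) * step
    handle(20)
    handle(total)
    if 17 != 34:
        seq = seq + pos % total
    else:
        seq = total % 22
    total = 32
    return total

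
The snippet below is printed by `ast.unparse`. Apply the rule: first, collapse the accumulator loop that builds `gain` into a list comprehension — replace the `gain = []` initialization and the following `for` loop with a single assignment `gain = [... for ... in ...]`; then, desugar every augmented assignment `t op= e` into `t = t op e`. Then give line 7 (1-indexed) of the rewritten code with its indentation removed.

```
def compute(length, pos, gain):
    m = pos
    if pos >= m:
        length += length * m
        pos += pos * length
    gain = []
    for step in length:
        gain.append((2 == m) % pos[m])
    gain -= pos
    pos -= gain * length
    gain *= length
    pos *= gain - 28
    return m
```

Transformed code:
def compute(length, pos, gain):
    m = pos
    if pos >= m:
        length = length + length * m
        pos = pos + pos * length
    gain = [(2 == m) % pos[m] for step in length]
    gain = gain - pos
    pos = pos - gain * length
    gain = gain * length
    pos = pos * (gain - 28)
    return m

gain = gain - pos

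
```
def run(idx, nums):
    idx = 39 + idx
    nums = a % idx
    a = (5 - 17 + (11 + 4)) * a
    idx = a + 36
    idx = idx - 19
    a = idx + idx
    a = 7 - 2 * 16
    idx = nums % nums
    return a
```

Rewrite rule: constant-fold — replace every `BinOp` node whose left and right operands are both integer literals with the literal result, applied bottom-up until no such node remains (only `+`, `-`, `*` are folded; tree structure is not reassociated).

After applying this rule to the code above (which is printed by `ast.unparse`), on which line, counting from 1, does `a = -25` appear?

8

Transformed code:
def run(idx, nums):
    idx = 39 + idx
    nums = a % idx
    a = 3 * a
    idx = a + 36
    idx = idx - 19
    a = idx + idx
    a = -25
    idx = nums % nums
    return a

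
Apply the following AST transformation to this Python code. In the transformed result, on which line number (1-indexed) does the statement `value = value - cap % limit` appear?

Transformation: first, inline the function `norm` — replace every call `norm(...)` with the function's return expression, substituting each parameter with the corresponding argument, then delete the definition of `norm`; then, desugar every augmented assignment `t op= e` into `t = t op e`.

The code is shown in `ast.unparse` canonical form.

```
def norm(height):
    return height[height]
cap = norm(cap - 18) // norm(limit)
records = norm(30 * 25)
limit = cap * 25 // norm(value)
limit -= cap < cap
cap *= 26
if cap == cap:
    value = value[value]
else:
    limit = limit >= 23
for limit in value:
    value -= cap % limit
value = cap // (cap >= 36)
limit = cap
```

11

Transformed code:
cap = (cap - 18)[cap - 18] // limit[limit]
records = (30 * 25)[30 * 25]
limit = cap * 25 // value[value]
limit = limit - (cap < cap)
cap = cap * 26
if cap == cap:
    value = value[value]
else:
    limit = limit >= 23
for limit in value:
    value = value - cap % limit
value = cap // (cap >= 36)
limit = cap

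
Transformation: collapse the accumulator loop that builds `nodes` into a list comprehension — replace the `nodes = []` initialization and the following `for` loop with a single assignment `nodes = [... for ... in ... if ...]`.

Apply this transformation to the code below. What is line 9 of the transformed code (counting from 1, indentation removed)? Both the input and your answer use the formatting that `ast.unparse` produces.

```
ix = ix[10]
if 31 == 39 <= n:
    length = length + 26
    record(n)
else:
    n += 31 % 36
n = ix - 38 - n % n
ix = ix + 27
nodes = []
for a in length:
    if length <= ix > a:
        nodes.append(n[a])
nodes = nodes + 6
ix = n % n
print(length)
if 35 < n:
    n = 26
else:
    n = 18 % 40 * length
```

nodes = [n[a] for a in length if length <= ix > a]

Transformed code:
ix = ix[10]
if 31 == 39 <= n:
    length = length + 26
    record(n)
else:
    n += 31 % 36
n = ix - 38 - n % n
ix = ix + 27
nodes = [n[a] for a in length if length <= ix > a]
nodes = nodes + 6
ix = n % n
print(length)
if 35 < n:
    n = 26
else:
    n = 18 % 40 * length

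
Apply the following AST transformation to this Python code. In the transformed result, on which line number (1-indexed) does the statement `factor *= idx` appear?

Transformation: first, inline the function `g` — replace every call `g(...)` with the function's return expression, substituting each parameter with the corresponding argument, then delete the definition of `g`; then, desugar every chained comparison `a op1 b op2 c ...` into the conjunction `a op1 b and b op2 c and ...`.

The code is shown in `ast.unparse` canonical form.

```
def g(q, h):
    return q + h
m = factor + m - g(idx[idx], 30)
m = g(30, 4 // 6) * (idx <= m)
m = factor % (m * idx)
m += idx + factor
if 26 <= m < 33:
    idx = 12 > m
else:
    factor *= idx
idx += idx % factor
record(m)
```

Transformed code:
m = factor + m - (idx[idx] + 30)
m = (30 + 4 // 6) * (idx <= m)
m = factor % (m * idx)
m += idx + factor
if 26 <= m and m < 33:
    idx = 12 > m
else:
    factor *= idx
idx += idx % factor
record(m)

8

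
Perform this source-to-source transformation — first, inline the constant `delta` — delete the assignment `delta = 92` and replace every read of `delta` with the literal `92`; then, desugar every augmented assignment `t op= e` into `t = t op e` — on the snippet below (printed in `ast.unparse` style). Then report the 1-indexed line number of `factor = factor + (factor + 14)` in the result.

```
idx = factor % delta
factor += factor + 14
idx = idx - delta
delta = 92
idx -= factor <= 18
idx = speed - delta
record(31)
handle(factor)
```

Transformed code:
idx = factor % 92
factor = factor + (factor + 14)
idx = idx - 92
idx = idx - (factor <= 18)
idx = speed - 92
record(31)
handle(factor)

2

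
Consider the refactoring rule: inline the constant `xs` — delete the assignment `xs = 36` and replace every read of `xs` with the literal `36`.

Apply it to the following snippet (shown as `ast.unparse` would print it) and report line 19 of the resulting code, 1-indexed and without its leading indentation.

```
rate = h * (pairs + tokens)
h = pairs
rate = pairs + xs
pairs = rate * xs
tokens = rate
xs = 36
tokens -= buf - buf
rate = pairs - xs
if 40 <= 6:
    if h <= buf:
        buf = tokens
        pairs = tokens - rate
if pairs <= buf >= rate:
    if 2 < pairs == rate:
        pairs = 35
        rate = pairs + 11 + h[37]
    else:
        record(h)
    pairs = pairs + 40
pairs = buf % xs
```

Transformed code:
rate = h * (pairs + tokens)
h = pairs
rate = pairs + 36
pairs = rate * 36
tokens = rate
tokens -= buf - buf
rate = pairs - 36
if 40 <= 6:
    if h <= buf:
        buf = tokens
        pairs = tokens - rate
if pairs <= buf >= rate:
    if 2 < pairs == rate:
        pairs = 35
        rate = pairs + 11 + h[37]
    else:
        record(h)
    pairs = pairs + 40
pairs = buf % 36

pairs = buf % 36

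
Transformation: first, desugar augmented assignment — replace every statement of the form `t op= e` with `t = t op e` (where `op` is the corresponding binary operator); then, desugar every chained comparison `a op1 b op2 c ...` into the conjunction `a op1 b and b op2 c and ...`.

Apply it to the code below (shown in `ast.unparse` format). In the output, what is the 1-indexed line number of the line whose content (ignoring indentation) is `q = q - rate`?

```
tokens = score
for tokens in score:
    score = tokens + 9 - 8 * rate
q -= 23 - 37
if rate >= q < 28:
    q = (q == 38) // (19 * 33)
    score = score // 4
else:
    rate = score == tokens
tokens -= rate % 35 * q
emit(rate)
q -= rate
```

12

Transformed code:
tokens = score
for tokens in score:
    score = tokens + 9 - 8 * rate
q = q - (23 - 37)
if rate >= q and q < 28:
    q = (q == 38) // (19 * 33)
    score = score // 4
else:
    rate = score == tokens
tokens = tokens - rate % 35 * q
emit(rate)
q = q - rate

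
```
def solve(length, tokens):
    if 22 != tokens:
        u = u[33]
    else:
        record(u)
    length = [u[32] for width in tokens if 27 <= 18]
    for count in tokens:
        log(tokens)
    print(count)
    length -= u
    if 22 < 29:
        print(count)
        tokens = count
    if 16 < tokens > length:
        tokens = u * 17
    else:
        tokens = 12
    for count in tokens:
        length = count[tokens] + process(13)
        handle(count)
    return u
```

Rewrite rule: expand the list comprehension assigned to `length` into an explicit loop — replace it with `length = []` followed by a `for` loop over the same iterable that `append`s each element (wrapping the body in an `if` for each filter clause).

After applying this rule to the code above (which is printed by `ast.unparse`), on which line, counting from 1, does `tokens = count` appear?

Transformed code:
def solve(length, tokens):
    if 22 != tokens:
        u = u[33]
    else:
        record(u)
    length = []
    for width in tokens:
        if 27 <= 18:
            length.append(u[32])
    for count in tokens:
        log(tokens)
    print(count)
    length -= u
    if 22 < 29:
        print(count)
        tokens = count
    if 16 < tokens > length:
        tokens = u * 17
    else:
        tokens = 12
    for count in tokens:
        length = count[tokens] + process(13)
        handle(count)
    return u

16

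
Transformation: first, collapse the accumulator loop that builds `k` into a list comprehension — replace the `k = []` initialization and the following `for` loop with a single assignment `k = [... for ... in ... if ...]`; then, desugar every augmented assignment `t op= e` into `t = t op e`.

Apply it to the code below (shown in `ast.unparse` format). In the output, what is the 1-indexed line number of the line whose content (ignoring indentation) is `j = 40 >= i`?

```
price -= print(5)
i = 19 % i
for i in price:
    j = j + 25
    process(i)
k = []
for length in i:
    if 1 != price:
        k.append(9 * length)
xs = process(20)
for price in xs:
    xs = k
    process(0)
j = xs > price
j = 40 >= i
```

12

Transformed code:
price = price - print(5)
i = 19 % i
for i in price:
    j = j + 25
    process(i)
k = [9 * length for length in i if 1 != price]
xs = process(20)
for price in xs:
    xs = k
    process(0)
j = xs > price
j = 40 >= i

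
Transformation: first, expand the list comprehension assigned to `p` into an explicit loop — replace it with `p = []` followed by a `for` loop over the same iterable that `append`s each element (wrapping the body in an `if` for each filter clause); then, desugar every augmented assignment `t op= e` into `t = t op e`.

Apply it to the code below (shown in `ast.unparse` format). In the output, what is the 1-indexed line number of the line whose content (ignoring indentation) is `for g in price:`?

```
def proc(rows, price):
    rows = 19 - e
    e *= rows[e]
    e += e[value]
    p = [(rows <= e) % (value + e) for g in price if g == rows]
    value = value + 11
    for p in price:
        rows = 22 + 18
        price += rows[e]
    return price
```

Transformed code:
def proc(rows, price):
    rows = 19 - e
    e = e * rows[e]
    e = e + e[value]
    p = []
    for g in price:
        if g == rows:
            p.append((rows <= e) % (value + e))
    value = value + 11
    for p in price:
        rows = 22 + 18
        price = price + rows[e]
    return price

6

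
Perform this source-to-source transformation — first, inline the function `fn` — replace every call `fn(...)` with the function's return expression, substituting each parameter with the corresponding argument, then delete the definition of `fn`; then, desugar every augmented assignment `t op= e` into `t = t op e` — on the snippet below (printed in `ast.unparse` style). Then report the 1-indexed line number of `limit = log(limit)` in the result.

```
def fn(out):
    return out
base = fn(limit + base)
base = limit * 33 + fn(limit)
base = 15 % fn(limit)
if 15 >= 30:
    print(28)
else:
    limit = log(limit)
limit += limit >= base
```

7

Transformed code:
base = limit + base
base = limit * 33 + limit
base = 15 % limit
if 15 >= 30:
    print(28)
else:
    limit = log(limit)
limit = limit + (limit >= base)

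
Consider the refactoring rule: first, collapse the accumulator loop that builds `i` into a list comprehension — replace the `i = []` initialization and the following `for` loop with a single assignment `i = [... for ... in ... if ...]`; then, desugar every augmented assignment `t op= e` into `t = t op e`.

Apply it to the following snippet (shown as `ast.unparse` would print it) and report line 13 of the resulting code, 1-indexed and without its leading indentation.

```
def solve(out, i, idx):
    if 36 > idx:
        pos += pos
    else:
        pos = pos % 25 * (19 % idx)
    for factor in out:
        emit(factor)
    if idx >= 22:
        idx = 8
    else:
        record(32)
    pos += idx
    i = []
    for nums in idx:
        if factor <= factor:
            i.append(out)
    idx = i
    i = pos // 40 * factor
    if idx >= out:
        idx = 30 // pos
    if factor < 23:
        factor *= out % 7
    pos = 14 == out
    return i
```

i = [out for nums in idx if factor <= factor]

Transformed code:
def solve(out, i, idx):
    if 36 > idx:
        pos = pos + pos
    else:
        pos = pos % 25 * (19 % idx)
    for factor in out:
        emit(factor)
    if idx >= 22:
        idx = 8
    else:
        record(32)
    pos = pos + idx
    i = [out for nums in idx if factor <= factor]
    idx = i
    i = pos // 40 * factor
    if idx >= out:
        idx = 30 // pos
    if factor < 23:
        factor = factor * (out % 7)
    pos = 14 == out
    return i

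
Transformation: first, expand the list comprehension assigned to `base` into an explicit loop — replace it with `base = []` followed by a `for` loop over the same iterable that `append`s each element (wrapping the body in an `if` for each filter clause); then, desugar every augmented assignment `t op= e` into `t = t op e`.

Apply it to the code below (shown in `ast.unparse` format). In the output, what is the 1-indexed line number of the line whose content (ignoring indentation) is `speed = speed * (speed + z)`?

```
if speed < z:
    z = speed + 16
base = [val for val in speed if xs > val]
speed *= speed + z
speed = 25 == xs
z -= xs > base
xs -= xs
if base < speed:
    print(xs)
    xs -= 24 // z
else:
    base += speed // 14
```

7

Transformed code:
if speed < z:
    z = speed + 16
base = []
for val in speed:
    if xs > val:
        base.append(val)
speed = speed * (speed + z)
speed = 25 == xs
z = z - (xs > base)
xs = xs - xs
if base < speed:
    print(xs)
    xs = xs - 24 // z
else:
    base = base + speed // 14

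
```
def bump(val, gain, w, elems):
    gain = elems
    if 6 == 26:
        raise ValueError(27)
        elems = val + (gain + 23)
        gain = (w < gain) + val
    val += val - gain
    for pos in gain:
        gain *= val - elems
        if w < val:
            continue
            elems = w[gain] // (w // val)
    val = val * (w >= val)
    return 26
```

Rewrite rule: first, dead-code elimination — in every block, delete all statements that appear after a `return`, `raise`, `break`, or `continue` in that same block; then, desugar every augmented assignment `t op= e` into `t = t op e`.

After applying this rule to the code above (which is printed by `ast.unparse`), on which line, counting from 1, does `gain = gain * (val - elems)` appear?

7

Transformed code:
def bump(val, gain, w, elems):
    gain = elems
    if 6 == 26:
        raise ValueError(27)
    val = val + (val - gain)
    for pos in gain:
        gain = gain * (val - elems)
        if w < val:
            continue
    val = val * (w >= val)
    return 26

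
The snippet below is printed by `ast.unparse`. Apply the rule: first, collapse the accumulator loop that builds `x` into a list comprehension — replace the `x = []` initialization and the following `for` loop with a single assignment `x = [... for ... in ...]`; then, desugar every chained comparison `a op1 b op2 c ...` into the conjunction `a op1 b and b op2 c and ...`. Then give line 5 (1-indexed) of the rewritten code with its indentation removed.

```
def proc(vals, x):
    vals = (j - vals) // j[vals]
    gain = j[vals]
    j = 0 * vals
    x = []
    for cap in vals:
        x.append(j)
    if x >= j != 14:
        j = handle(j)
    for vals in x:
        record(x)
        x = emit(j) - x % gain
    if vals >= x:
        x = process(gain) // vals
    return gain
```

x = [j for cap in vals]

Transformed code:
def proc(vals, x):
    vals = (j - vals) // j[vals]
    gain = j[vals]
    j = 0 * vals
    x = [j for cap in vals]
    if x >= j and j != 14:
        j = handle(j)
    for vals in x:
        record(x)
        x = emit(j) - x % gain
    if vals >= x:
        x = process(gain) // vals
    return gain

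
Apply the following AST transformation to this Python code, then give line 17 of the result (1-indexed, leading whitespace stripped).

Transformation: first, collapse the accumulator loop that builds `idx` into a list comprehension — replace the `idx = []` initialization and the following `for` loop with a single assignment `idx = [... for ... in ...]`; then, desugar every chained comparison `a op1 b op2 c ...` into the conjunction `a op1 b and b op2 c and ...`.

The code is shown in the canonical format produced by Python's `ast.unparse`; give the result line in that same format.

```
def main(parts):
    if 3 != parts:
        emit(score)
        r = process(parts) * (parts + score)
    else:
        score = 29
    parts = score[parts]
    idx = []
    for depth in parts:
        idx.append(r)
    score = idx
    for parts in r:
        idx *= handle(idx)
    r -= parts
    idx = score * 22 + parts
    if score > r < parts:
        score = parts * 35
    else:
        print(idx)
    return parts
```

Transformed code:
def main(parts):
    if 3 != parts:
        emit(score)
        r = process(parts) * (parts + score)
    else:
        score = 29
    parts = score[parts]
    idx = [r for depth in parts]
    score = idx
    for parts in r:
        idx *= handle(idx)
    r -= parts
    idx = score * 22 + parts
    if score > r and r < parts:
        score = parts * 35
    else:
        print(idx)
    return parts

print(idx)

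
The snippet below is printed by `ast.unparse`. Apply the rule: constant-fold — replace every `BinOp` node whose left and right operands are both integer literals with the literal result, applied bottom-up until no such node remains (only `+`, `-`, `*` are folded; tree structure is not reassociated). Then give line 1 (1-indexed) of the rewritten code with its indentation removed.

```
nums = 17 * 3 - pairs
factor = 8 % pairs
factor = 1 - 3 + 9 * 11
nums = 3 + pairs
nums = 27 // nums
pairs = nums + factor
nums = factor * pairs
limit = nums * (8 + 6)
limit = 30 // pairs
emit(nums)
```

nums = 51 - pairs

Transformed code:
nums = 51 - pairs
factor = 8 % pairs
factor = 97
nums = 3 + pairs
nums = 27 // nums
pairs = nums + factor
nums = factor * pairs
limit = nums * 14
limit = 30 // pairs
emit(nums)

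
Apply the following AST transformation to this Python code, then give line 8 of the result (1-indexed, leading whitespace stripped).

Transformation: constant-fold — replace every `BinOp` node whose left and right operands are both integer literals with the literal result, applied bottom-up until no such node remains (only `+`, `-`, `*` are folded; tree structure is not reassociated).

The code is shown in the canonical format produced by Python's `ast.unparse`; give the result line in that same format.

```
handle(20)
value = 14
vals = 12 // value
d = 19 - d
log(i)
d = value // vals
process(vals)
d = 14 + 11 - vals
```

d = 25 - vals

Transformed code:
handle(20)
value = 14
vals = 12 // value
d = 19 - d
log(i)
d = value // vals
process(vals)
d = 25 - vals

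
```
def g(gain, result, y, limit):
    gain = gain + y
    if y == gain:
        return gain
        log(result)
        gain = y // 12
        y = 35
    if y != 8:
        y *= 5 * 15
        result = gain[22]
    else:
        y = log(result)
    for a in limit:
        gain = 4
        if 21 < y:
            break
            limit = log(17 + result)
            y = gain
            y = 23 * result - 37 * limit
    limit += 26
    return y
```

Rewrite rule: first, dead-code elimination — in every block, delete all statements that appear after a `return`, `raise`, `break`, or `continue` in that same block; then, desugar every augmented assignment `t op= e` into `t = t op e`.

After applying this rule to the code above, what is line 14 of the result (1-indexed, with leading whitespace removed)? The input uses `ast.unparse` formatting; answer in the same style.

Transformed code:
def g(gain, result, y, limit):
    gain = gain + y
    if y == gain:
        return gain
    if y != 8:
        y = y * (5 * 15)
        result = gain[22]
    else:
        y = log(result)
    for a in limit:
        gain = 4
        if 21 < y:
            break
    limit = limit + 26
    return y

limit = limit + 26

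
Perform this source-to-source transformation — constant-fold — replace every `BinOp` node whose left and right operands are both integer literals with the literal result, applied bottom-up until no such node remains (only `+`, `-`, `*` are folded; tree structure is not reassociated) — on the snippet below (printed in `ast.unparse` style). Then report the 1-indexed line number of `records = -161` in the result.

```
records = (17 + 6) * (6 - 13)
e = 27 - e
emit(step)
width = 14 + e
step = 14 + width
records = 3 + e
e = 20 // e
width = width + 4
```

Transformed code:
records = -161
e = 27 - e
emit(step)
width = 14 + e
step = 14 + width
records = 3 + e
e = 20 // e
width = width + 4

1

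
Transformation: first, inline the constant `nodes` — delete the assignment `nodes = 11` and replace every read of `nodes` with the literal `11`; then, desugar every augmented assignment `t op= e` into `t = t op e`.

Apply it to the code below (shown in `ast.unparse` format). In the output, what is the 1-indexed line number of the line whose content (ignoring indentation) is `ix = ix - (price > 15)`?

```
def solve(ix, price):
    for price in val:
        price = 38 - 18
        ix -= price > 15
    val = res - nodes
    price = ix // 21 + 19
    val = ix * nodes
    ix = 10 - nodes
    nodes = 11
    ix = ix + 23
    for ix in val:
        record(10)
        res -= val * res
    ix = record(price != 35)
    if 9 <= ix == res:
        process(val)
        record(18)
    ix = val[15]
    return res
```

Transformed code:
def solve(ix, price):
    for price in val:
        price = 38 - 18
        ix = ix - (price > 15)
    val = res - 11
    price = ix // 21 + 19
    val = ix * 11
    ix = 10 - 11
    ix = ix + 23
    for ix in val:
        record(10)
        res = res - val * res
    ix = record(price != 35)
    if 9 <= ix == res:
        process(val)
        record(18)
    ix = val[15]
    return res

4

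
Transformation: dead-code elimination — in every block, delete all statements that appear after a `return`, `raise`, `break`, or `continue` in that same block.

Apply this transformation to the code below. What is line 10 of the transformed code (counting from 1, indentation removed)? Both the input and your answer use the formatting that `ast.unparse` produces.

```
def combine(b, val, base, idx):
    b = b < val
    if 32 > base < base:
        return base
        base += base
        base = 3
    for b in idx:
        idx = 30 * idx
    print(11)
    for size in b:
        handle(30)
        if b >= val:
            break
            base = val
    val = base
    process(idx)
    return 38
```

if b >= val:

Transformed code:
def combine(b, val, base, idx):
    b = b < val
    if 32 > base < base:
        return base
    for b in idx:
        idx = 30 * idx
    print(11)
    for size in b:
        handle(30)
        if b >= val:
            break
    val = base
    process(idx)
    return 38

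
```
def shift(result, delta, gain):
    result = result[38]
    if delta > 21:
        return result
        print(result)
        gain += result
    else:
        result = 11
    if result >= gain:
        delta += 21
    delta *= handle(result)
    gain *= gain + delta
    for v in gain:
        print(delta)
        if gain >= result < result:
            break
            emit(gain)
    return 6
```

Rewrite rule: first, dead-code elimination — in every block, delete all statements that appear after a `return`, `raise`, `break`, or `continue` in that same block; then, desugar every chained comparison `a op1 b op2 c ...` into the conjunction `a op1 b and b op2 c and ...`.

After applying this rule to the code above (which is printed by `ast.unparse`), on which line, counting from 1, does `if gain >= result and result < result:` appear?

13

Transformed code:
def shift(result, delta, gain):
    result = result[38]
    if delta > 21:
        return result
    else:
        result = 11
    if result >= gain:
        delta += 21
    delta *= handle(result)
    gain *= gain + delta
    for v in gain:
        print(delta)
        if gain >= result and result < result:
            break
    return 6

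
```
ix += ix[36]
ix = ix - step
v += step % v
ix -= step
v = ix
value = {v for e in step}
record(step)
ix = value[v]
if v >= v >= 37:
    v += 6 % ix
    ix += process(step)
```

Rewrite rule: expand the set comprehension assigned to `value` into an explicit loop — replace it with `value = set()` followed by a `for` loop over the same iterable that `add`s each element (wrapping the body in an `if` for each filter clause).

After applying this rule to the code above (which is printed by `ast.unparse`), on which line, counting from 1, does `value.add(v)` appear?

Transformed code:
ix += ix[36]
ix = ix - step
v += step % v
ix -= step
v = ix
value = set()
for e in step:
    value.add(v)
record(step)
ix = value[v]
if v >= v >= 37:
    v += 6 % ix
    ix += process(step)

8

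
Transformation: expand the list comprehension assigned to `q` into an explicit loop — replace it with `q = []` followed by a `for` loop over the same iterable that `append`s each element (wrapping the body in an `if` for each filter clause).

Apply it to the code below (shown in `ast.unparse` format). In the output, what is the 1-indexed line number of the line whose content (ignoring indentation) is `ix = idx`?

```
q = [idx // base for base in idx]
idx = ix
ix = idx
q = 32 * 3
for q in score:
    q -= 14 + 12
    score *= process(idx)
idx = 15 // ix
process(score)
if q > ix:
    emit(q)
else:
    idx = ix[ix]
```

5

Transformed code:
q = []
for base in idx:
    q.append(idx // base)
idx = ix
ix = idx
q = 32 * 3
for q in score:
    q -= 14 + 12
    score *= process(idx)
idx = 15 // ix
process(score)
if q > ix:
    emit(q)
else:
    idx = ix[ix]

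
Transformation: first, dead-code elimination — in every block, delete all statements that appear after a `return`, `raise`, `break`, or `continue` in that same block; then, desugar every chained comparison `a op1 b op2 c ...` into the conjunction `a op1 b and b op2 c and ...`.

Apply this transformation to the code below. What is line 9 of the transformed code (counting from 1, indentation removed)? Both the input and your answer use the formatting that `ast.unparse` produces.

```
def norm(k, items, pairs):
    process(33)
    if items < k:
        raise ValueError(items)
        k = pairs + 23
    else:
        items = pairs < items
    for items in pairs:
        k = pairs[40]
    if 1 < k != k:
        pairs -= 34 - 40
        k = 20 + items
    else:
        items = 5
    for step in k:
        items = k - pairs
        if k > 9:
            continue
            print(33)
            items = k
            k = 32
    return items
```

if 1 < k and k != k:

Transformed code:
def norm(k, items, pairs):
    process(33)
    if items < k:
        raise ValueError(items)
    else:
        items = pairs < items
    for items in pairs:
        k = pairs[40]
    if 1 < k and k != k:
        pairs -= 34 - 40
        k = 20 + items
    else:
        items = 5
    for step in k:
        items = k - pairs
        if k > 9:
            continue
    return items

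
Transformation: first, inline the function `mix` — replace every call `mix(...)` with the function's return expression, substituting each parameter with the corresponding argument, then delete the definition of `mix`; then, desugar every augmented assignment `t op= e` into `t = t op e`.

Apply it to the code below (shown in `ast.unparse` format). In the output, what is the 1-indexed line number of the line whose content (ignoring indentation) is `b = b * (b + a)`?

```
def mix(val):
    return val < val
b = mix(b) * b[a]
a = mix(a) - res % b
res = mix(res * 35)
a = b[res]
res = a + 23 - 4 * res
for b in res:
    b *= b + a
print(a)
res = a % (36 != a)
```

Transformed code:
b = (b < b) * b[a]
a = (a < a) - res % b
res = res * 35 < res * 35
a = b[res]
res = a + 23 - 4 * res
for b in res:
    b = b * (b + a)
print(a)
res = a % (36 != a)

7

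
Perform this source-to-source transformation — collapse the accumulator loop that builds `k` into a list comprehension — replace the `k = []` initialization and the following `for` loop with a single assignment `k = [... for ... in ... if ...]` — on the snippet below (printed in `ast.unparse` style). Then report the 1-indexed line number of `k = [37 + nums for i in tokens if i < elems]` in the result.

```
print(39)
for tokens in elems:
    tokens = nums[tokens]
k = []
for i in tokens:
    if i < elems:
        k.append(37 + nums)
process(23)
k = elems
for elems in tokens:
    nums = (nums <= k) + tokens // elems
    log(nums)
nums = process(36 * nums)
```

Transformed code:
print(39)
for tokens in elems:
    tokens = nums[tokens]
k = [37 + nums for i in tokens if i < elems]
process(23)
k = elems
for elems in tokens:
    nums = (nums <= k) + tokens // elems
    log(nums)
nums = process(36 * nums)

4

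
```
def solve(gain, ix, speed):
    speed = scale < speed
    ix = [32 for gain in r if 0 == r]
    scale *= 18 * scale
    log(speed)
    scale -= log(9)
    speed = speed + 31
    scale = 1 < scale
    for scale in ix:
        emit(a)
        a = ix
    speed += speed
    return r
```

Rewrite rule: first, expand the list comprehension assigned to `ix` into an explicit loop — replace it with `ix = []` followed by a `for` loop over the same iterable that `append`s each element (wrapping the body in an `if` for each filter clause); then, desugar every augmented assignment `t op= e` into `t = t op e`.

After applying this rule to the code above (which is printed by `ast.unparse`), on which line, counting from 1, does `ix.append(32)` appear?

Transformed code:
def solve(gain, ix, speed):
    speed = scale < speed
    ix = []
    for gain in r:
        if 0 == r:
            ix.append(32)
    scale = scale * (18 * scale)
    log(speed)
    scale = scale - log(9)
    speed = speed + 31
    scale = 1 < scale
    for scale in ix:
        emit(a)
        a = ix
    speed = speed + speed
    return r

6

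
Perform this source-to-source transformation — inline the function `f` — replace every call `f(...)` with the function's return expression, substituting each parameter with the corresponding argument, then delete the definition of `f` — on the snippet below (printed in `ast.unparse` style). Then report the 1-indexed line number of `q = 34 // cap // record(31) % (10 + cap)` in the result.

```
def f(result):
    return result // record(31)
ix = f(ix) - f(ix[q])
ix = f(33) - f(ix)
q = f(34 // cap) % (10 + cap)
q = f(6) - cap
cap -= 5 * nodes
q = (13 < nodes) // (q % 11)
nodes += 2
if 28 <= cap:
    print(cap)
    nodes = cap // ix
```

3

Transformed code:
ix = ix // record(31) - ix[q] // record(31)
ix = 33 // record(31) - ix // record(31)
q = 34 // cap // record(31) % (10 + cap)
q = 6 // record(31) - cap
cap -= 5 * nodes
q = (13 < nodes) // (q % 11)
nodes += 2
if 28 <= cap:
    print(cap)
    nodes = cap // ix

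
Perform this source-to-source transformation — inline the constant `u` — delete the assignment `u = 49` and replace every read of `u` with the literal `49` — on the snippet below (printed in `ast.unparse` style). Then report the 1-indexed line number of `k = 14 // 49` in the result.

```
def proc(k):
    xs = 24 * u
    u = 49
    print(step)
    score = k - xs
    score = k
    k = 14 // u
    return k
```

Transformed code:
def proc(k):
    xs = 24 * 49
    print(step)
    score = k - xs
    score = k
    k = 14 // 49
    return k

6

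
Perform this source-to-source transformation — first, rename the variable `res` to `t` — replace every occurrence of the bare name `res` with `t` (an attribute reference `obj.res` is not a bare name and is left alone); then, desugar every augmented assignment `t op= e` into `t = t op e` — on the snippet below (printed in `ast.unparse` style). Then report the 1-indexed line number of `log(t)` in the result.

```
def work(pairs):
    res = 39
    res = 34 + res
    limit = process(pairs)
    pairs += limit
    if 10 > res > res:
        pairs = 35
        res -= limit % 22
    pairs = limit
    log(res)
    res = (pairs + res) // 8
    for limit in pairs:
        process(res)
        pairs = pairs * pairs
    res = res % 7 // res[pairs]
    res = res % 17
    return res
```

10

Transformed code:
def work(pairs):
    t = 39
    t = 34 + t
    limit = process(pairs)
    pairs = pairs + limit
    if 10 > t > t:
        pairs = 35
        t = t - limit % 22
    pairs = limit
    log(t)
    t = (pairs + t) // 8
    for limit in pairs:
        process(t)
        pairs = pairs * pairs
    t = t % 7 // t[pairs]
    t = t % 17
    return t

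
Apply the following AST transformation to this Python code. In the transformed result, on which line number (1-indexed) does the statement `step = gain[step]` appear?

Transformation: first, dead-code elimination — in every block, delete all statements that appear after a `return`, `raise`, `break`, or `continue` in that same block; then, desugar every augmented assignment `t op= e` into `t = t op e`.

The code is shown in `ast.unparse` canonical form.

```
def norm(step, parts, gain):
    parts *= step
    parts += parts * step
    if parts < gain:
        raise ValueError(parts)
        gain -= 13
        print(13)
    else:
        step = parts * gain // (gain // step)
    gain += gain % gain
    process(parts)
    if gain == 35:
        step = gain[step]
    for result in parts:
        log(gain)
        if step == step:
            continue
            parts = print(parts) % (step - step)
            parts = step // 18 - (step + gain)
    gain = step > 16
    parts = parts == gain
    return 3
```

11

Transformed code:
def norm(step, parts, gain):
    parts = parts * step
    parts = parts + parts * step
    if parts < gain:
        raise ValueError(parts)
    else:
        step = parts * gain // (gain // step)
    gain = gain + gain % gain
    process(parts)
    if gain == 35:
        step = gain[step]
    for result in parts:
        log(gain)
        if step == step:
            continue
    gain = step > 16
    parts = parts == gain
    return 3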